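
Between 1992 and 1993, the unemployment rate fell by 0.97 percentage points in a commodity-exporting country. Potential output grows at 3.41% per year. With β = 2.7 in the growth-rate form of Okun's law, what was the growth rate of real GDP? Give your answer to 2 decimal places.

Growth-rate Okun's law: g_Y = g_Y* - β × Δu.
g_Y = 3.41 - 2.7 × (-0.97) = 3.41 + 2.619 = 6.029%, i.e. 6.03% to 2 d.p.

6.03%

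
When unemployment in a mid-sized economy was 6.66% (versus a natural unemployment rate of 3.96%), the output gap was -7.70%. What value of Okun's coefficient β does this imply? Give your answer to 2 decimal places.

Okun's law: output gap = -β × (u - u*).
-7.70 = -β × (6.66 - 3.96) = -β × 2.7, so β = 7.7/2.7 = 2.85.

β ≈ 2.85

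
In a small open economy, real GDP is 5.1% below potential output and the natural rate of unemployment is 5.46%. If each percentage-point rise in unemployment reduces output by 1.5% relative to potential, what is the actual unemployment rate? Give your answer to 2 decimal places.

8.86%

From Okun's law, u - u* = -(output gap)/β = -(-5.1)/1.5 = 3.4 points.
So u = 5.46 + 3.4 = 8.86%.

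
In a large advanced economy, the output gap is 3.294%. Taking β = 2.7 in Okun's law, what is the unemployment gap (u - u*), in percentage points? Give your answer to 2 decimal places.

Okun's law: output gap = -β × (u - u*), so u - u* = -(output gap)/β.
u - u* = -(3.294)/2.7 = -1.22 percentage points.

-1.22 percentage points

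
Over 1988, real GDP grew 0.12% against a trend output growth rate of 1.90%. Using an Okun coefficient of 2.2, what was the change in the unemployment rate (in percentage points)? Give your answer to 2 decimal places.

0.81 percentage points

Growth-rate Okun's law: g_Y = g_Y* - β × Δu, so Δu = (g_Y* - g_Y)/β.
Δu = (1.9 - 0.12)/2.2 = 1.78/2.2 = 0.81 percentage points.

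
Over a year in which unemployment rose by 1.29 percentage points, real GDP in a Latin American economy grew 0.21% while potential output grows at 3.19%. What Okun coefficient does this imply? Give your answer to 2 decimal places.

β ≈ 2.31

Growth form: g_Y = g_Y* - β × Δu, so β = (g_Y* - g_Y)/Δu.
β = (3.19 - 0.21)/1.29 = 2.98/1.29 = 2.31.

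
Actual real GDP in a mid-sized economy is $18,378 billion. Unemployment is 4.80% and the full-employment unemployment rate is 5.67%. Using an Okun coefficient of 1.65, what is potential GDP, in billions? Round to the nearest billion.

Unemployment gap = 4.8 - 5.67 = -0.87 points, so output gap = -1.65 × (-0.87) = 1.4355%.
Since Y = Y* × (1 + gap/100), Y* = 18378/1.014355 ≈ 18118 billion.

$18,118 billion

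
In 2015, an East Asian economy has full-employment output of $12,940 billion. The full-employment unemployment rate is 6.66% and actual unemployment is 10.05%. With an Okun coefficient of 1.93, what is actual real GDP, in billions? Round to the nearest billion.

$12,093 billion

Unemployment gap = 10.05 - 6.66 = 3.39 points, so the output gap is -1.93 × 3.39 = -6.5427%.
Actual GDP = 12940 × (1 - 6.5427/100) = 12940 × 0.934573 ≈ 12093 billion.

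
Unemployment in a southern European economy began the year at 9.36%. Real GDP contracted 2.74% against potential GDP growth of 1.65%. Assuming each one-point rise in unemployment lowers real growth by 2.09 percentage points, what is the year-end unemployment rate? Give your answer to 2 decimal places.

11.46%

Growth-rate Okun's law: g_Y = g_Y* - β × Δu, so Δu = (g_Y* - g_Y)/β.
Δu = (1.65 + 2.74)/2.09 = 4.39/2.09 = 2.10 percentage points.
Year-end unemployment = 9.36 + 2.1 = 11.46%.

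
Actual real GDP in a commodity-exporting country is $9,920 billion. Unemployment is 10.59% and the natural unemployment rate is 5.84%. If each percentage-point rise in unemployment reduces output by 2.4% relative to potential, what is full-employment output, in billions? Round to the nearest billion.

Unemployment gap = 10.59 - 5.84 = 4.75 points, so output gap = -2.4 × 4.75 = -11.4%.
Since Y = Y* × (1 + gap/100), Y* = 9920/0.886 ≈ 11196 billion.

$11,196 billion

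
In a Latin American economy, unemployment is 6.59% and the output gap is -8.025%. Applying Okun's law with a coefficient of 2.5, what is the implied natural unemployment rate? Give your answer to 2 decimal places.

3.38%

From Okun's law, u - u* = -(output gap)/β = -(-8.025)/2.5 = 3.21 points.
So u* = 6.59 - 3.21 = 3.38%.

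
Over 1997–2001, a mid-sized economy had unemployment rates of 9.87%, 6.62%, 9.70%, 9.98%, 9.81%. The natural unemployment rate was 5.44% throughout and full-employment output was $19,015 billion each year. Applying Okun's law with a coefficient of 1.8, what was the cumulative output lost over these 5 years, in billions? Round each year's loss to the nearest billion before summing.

Year 1997: gap = -1.8 × (9.87 - 5.44) = -7.974%, loss ≈ 19015 × 7.974/100 ≈ 1516.
Year 1998: gap = -1.8 × (6.62 - 5.44) = -2.124%, loss ≈ 19015 × 2.124/100 ≈ 404.
Year 1999: gap = -1.8 × (9.7 - 5.44) = -7.668%, loss ≈ 19015 × 7.668/100 ≈ 1458.
Year 2000: gap = -1.8 × (9.98 - 5.44) = -8.172%, loss ≈ 19015 × 8.172/100 ≈ 1554.
Year 2001: gap = -1.8 × (9.81 - 5.44) = -7.866%, loss ≈ 19015 × 7.866/100 ≈ 1496.
Total lost output = 1516 + 404 + 1458 + 1554 + 1496 = 6428 billion.

$6,428 billion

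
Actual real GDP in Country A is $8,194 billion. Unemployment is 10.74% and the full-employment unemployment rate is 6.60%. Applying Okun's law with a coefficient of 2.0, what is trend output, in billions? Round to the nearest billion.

$8,934 billion

Unemployment gap = 10.74 - 6.6 = 4.14 points, so output gap = -2 × 4.14 = -8.28%.
Since Y = Y* × (1 + gap/100), Y* = 8194/0.9172 ≈ 8934 billion.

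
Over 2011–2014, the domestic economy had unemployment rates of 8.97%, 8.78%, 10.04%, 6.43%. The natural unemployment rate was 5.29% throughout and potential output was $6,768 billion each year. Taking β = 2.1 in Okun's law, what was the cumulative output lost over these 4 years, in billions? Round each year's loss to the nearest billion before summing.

$1,856 billion

Year 2011: gap = -2.1 × (8.97 - 5.29) = -7.728%, loss ≈ 6768 × 7.728/100 ≈ 523.
Year 2012: gap = -2.1 × (8.78 - 5.29) = -7.329%, loss ≈ 6768 × 7.329/100 ≈ 496.
Year 2013: gap = -2.1 × (10.04 - 5.29) = -9.975%, loss ≈ 6768 × 9.975/100 ≈ 675.
Year 2014: gap = -2.1 × (6.43 - 5.29) = -2.394%, loss ≈ 6768 × 2.394/100 ≈ 162.
Total lost output = 523 + 496 + 675 + 162 = 1856 billion.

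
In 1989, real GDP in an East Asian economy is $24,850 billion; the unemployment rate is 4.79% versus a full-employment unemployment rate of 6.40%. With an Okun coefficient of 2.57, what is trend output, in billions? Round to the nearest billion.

Unemployment gap = 4.79 - 6.4 = -1.61 points, so output gap = -2.57 × (-1.61) = 4.1377%.
Since Y = Y* × (1 + gap/100), Y* = 24850/1.041377 ≈ 23863 billion.

$23,863 billion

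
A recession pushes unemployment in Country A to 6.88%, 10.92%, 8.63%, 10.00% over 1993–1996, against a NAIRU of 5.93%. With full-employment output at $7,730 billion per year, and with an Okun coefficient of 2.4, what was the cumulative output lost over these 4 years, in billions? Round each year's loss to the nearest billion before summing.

Year 1993: gap = -2.4 × (6.88 - 5.93) = -2.28%, loss ≈ 7730 × 2.28/100 ≈ 176.
Year 1994: gap = -2.4 × (10.92 - 5.93) = -11.976%, loss ≈ 7730 × 11.976/100 ≈ 926.
Year 1995: gap = -2.4 × (8.63 - 5.93) = -6.48%, loss ≈ 7730 × 6.48/100 ≈ 501.
Year 1996: gap = -2.4 × (10 - 5.93) = -9.768%, loss ≈ 7730 × 9.768/100 ≈ 755.
Total lost output = 176 + 926 + 501 + 755 = 2358 billion.

$2,358 billion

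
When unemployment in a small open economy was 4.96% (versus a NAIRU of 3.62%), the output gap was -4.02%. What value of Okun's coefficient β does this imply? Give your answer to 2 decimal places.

β ≈ 3.00

Okun's law: output gap = -β × (u - u*).
-4.02 = -β × (4.96 - 3.62) = -β × 1.34, so β = 4.02/1.34 = 3.00.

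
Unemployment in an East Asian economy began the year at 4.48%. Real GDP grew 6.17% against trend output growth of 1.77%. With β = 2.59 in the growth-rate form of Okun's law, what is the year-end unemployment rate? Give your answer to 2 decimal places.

2.78%

Growth-rate Okun's law: g_Y = g_Y* - β × Δu, so Δu = (g_Y* - g_Y)/β.
Δu = (1.77 - 6.17)/2.59 = -4.4/2.59 = -1.70 percentage points.
Year-end unemployment = 4.48 - 1.7 = 2.78%.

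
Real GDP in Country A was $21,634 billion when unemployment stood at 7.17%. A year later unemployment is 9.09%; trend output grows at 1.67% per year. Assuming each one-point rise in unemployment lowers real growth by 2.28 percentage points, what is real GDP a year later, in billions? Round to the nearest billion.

Δu = 9.09 - 7.17 = 1.92 points.
Okun's law (growth form): g_Y = g_Y* - β × Δu = 1.67 - 2.28 × (1.92) = 1.67 - 4.3776 = -2.7076%.
Real GDP in the next year = 21634 × (1 - 2.7076/100) = 21634 × 0.972924 ≈ 21048 billion.

$21,048 billion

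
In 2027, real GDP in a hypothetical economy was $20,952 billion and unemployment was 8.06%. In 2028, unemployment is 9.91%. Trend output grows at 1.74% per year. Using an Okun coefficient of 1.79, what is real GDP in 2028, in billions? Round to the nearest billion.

$20,623 billion

Δu = 9.91 - 8.06 = 1.85 points.
Okun's law (growth form): g_Y = g_Y* - β × Δu = 1.74 - 1.79 × (1.85) = 1.74 - 3.3115 = -1.5715%.
Real GDP in the next year = 20952 × (1 - 1.5715/100) = 20952 × 0.984285 ≈ 20623 billion.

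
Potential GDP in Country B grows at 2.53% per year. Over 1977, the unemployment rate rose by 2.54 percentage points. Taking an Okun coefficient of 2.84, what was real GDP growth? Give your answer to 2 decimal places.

Growth-rate Okun's law: g_Y = g_Y* - β × Δu.
g_Y = 2.53 - 2.84 × (2.54) = 2.53 - 7.2136 = -4.6836%, i.e. -4.68% to 2 d.p.

-4.68%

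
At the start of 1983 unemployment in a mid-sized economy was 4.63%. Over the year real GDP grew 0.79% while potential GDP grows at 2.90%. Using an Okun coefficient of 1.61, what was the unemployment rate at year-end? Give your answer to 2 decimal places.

Growth-rate Okun's law: g_Y = g_Y* - β × Δu, so Δu = (g_Y* - g_Y)/β.
Δu = (2.9 - 0.79)/1.61 = 2.11/1.61 = 1.31 percentage points.
Year-end unemployment = 4.63 + 1.31 = 5.94%.

5.94%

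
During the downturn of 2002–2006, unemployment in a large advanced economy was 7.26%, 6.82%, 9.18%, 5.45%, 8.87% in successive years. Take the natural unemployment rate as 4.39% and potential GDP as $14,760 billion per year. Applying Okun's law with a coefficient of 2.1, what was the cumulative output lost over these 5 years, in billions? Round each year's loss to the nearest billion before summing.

$4,846 billion

Year 2002: gap = -2.1 × (7.26 - 4.39) = -6.027%, loss ≈ 14760 × 6.027/100 ≈ 890.
Year 2003: gap = -2.1 × (6.82 - 4.39) = -5.103%, loss ≈ 14760 × 5.103/100 ≈ 753.
Year 2004: gap = -2.1 × (9.18 - 4.39) = -10.059%, loss ≈ 14760 × 10.059/100 ≈ 1485.
Year 2005: gap = -2.1 × (5.45 - 4.39) = -2.226%, loss ≈ 14760 × 2.226/100 ≈ 329.
Year 2006: gap = -2.1 × (8.87 - 4.39) = -9.408%, loss ≈ 14760 × 9.408/100 ≈ 1389.
Total lost output = 890 + 753 + 1485 + 329 + 1389 = 4846 billion.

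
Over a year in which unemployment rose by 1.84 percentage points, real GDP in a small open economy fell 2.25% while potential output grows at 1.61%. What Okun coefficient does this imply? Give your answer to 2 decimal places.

β ≈ 2.10

Growth form: g_Y = g_Y* - β × Δu, so β = (g_Y* - g_Y)/Δu.
β = (1.61 + 2.25)/1.84 = 3.86/1.84 = 2.10.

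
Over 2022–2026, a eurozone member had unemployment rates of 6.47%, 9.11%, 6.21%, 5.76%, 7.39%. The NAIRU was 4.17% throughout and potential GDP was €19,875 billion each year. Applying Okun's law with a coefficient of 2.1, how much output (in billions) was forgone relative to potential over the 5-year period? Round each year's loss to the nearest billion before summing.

€5,881 billion

Year 2022: gap = -2.1 × (6.47 - 4.17) = -4.83%, loss ≈ 19875 × 4.83/100 ≈ 960.
Year 2023: gap = -2.1 × (9.11 - 4.17) = -10.374%, loss ≈ 19875 × 10.374/100 ≈ 2062.
Year 2024: gap = -2.1 × (6.21 - 4.17) = -4.284%, loss ≈ 19875 × 4.284/100 ≈ 851.
Year 2025: gap = -2.1 × (5.76 - 4.17) = -3.339%, loss ≈ 19875 × 3.339/100 ≈ 664.
Year 2026: gap = -2.1 × (7.39 - 4.17) = -6.762%, loss ≈ 19875 × 6.762/100 ≈ 1344.
Total lost output = 960 + 2062 + 851 + 664 + 1344 = 5881 billion.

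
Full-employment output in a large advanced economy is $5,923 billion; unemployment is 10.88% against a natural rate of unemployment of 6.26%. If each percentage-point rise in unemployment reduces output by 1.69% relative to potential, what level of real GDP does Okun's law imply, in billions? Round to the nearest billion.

Unemployment gap = 10.88 - 6.26 = 4.62 points, so the output gap is -1.69 × 4.62 = -7.8078%.
Actual GDP = 5923 × (1 - 7.8078/100) = 5923 × 0.921922 ≈ 5461 billion.

$5,461 billion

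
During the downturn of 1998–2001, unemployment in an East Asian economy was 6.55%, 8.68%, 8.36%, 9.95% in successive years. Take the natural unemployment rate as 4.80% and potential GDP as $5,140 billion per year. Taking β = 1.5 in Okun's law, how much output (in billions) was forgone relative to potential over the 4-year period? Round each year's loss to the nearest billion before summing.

$1,105 billion

Year 1998: gap = -1.5 × (6.55 - 4.8) = -2.625%, loss ≈ 5140 × 2.625/100 ≈ 135.
Year 1999: gap = -1.5 × (8.68 - 4.8) = -5.82%, loss ≈ 5140 × 5.82/100 ≈ 299.
Year 2000: gap = -1.5 × (8.36 - 4.8) = -5.34%, loss ≈ 5140 × 5.34/100 ≈ 274.
Year 2001: gap = -1.5 × (9.95 - 4.8) = -7.725%, loss ≈ 5140 × 7.725/100 ≈ 397.
Total lost output = 135 + 299 + 274 + 397 = 1105 billion.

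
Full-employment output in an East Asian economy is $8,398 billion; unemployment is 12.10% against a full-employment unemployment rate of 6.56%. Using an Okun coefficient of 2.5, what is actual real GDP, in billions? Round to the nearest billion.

$7,235 billion

Unemployment gap = 12.1 - 6.56 = 5.54 points, so the output gap is -2.5 × 5.54 = -13.85%.
Actual GDP = 8398 × (1 - 13.85/100) = 8398 × 0.8615 ≈ 7235 billion.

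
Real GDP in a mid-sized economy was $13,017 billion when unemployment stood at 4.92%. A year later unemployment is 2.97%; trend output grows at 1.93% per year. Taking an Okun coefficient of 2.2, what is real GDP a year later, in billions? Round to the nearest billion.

$13,827 billion

Δu = 2.97 - 4.92 = -1.95 points.
Okun's law (growth form): g_Y = g_Y* - β × Δu = 1.93 - 2.2 × (-1.95) = 1.93 + 4.29 = 6.22%.
Real GDP in the next year = 13017 × (1 + 6.22/100) = 13017 × 1.0622 ≈ 13827 billion.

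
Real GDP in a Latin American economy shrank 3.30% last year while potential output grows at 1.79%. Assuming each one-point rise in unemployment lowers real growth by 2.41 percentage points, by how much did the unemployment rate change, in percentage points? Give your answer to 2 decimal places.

Growth-rate Okun's law: g_Y = g_Y* - β × Δu, so Δu = (g_Y* - g_Y)/β.
Δu = (1.79 + 3.3)/2.41 = 5.09/2.41 = 2.11 percentage points.

2.11 percentage points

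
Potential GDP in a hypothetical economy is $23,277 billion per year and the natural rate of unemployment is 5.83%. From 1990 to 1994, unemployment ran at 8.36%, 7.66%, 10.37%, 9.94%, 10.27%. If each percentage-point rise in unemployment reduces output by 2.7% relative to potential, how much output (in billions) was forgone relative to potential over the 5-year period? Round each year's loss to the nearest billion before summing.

Year 1990: gap = -2.7 × (8.36 - 5.83) = -6.831%, loss ≈ 23277 × 6.831/100 ≈ 1590.
Year 1991: gap = -2.7 × (7.66 - 5.83) = -4.941%, loss ≈ 23277 × 4.941/100 ≈ 1150.
Year 1992: gap = -2.7 × (10.37 - 5.83) = -12.258%, loss ≈ 23277 × 12.258/100 ≈ 2853.
Year 1993: gap = -2.7 × (9.94 - 5.83) = -11.097%, loss ≈ 23277 × 11.097/100 ≈ 2583.
Year 1994: gap = -2.7 × (10.27 - 5.83) = -11.988%, loss ≈ 23277 × 11.988/100 ≈ 2790.
Total lost output = 1590 + 1150 + 2853 + 2583 + 2790 = 10966 billion.

$10,966 billion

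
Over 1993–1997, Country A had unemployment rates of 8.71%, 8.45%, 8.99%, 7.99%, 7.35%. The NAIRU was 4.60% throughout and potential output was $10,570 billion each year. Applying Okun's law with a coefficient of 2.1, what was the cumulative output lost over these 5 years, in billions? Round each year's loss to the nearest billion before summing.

Year 1993: gap = -2.1 × (8.71 - 4.6) = -8.631%, loss ≈ 10570 × 8.631/100 ≈ 912.
Year 1994: gap = -2.1 × (8.45 - 4.6) = -8.085%, loss ≈ 10570 × 8.085/100 ≈ 855.
Year 1995: gap = -2.1 × (8.99 - 4.6) = -9.219%, loss ≈ 10570 × 9.219/100 ≈ 974.
Year 1996: gap = -2.1 × (7.99 - 4.6) = -7.119%, loss ≈ 10570 × 7.119/100 ≈ 752.
Year 1997: gap = -2.1 × (7.35 - 4.6) = -5.775%, loss ≈ 10570 × 5.775/100 ≈ 610.
Total lost output = 912 + 855 + 974 + 752 + 610 = 4103 billion.

$4,103 billion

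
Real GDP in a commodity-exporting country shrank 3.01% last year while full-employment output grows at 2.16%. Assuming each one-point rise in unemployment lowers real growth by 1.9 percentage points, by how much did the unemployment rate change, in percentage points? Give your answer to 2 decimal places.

Growth-rate Okun's law: g_Y = g_Y* - β × Δu, so Δu = (g_Y* - g_Y)/β.
Δu = (2.16 + 3.01)/1.9 = 5.17/1.9 = 2.72 percentage points.

2.72 percentage points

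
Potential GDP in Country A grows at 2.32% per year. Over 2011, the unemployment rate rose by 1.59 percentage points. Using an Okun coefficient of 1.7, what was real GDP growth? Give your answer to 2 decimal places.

-0.38%

Growth-rate Okun's law: g_Y = g_Y* - β × Δu.
g_Y = 2.32 - 1.7 × (1.59) = 2.32 - 2.703 = -0.383%, i.e. -0.38% to 2 d.p.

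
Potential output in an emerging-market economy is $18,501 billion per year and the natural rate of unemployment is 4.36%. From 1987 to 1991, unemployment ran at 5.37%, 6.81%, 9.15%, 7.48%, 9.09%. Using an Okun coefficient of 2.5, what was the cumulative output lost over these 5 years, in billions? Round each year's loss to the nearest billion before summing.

$7,446 billion

Year 1987: gap = -2.5 × (5.37 - 4.36) = -2.525%, loss ≈ 18501 × 2.525/100 ≈ 467.
Year 1988: gap = -2.5 × (6.81 - 4.36) = -6.125%, loss ≈ 18501 × 6.125/100 ≈ 1133.
Year 1989: gap = -2.5 × (9.15 - 4.36) = -11.975%, loss ≈ 18501 × 11.975/100 ≈ 2215.
Year 1990: gap = -2.5 × (7.48 - 4.36) = -7.8%, loss ≈ 18501 × 7.8/100 ≈ 1443.
Year 1991: gap = -2.5 × (9.09 - 4.36) = -11.825%, loss ≈ 18501 × 11.825/100 ≈ 2188.
Total lost output = 467 + 1133 + 2215 + 1443 + 2188 = 7446 billion.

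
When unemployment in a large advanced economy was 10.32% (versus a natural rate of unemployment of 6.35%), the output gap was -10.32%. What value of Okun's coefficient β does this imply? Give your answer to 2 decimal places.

β ≈ 2.60

Okun's law: output gap = -β × (u - u*).
-10.32 = -β × (10.32 - 6.35) = -β × 3.97, so β = 10.32/3.97 = 2.60.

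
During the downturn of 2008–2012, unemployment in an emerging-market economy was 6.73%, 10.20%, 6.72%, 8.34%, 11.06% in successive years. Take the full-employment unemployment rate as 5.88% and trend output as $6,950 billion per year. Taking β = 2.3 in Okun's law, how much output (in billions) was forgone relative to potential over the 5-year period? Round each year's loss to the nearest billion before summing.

$2,182 billion

Year 2008: gap = -2.3 × (6.73 - 5.88) = -1.955%, loss ≈ 6950 × 1.955/100 ≈ 136.
Year 2009: gap = -2.3 × (10.2 - 5.88) = -9.936%, loss ≈ 6950 × 9.936/100 ≈ 691.
Year 2010: gap = -2.3 × (6.72 - 5.88) = -1.932%, loss ≈ 6950 × 1.932/100 ≈ 134.
Year 2011: gap = -2.3 × (8.34 - 5.88) = -5.658%, loss ≈ 6950 × 5.658/100 ≈ 393.
Year 2012: gap = -2.3 × (11.06 - 5.88) = -11.914%, loss ≈ 6950 × 11.914/100 ≈ 828.
Total lost output = 136 + 691 + 134 + 393 + 828 = 2182 billion.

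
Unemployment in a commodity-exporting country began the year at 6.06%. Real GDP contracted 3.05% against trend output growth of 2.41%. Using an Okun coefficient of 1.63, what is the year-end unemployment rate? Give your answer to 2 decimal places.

Growth-rate Okun's law: g_Y = g_Y* - β × Δu, so Δu = (g_Y* - g_Y)/β.
Δu = (2.41 + 3.05)/1.63 = 5.46/1.63 = 3.35 percentage points.
Year-end unemployment = 6.06 + 3.35 = 9.41%.

9.41%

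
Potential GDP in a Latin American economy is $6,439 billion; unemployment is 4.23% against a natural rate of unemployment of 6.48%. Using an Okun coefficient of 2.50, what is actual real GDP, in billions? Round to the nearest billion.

$6,801 billion

Unemployment gap = 4.23 - 6.48 = -2.25 points, so the output gap is -2.5 × (-2.25) = 5.625%.
Actual GDP = 6439 × (1 + 5.625/100) = 6439 × 1.05625 ≈ 6801 billion.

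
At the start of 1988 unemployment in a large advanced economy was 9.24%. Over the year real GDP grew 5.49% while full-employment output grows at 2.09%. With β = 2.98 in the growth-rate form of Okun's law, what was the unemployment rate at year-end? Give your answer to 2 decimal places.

Growth-rate Okun's law: g_Y = g_Y* - β × Δu, so Δu = (g_Y* - g_Y)/β.
Δu = (2.09 - 5.49)/2.98 = -3.4/2.98 = -1.14 percentage points.
Year-end unemployment = 9.24 - 1.14 = 8.10%.

8.10%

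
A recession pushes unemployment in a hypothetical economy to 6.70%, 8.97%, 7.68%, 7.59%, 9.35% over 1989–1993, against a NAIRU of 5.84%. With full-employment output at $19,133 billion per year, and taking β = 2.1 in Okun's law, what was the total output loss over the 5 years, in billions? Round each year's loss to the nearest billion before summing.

Year 1989: gap = -2.1 × (6.7 - 5.84) = -1.806%, loss ≈ 19133 × 1.806/100 ≈ 346.
Year 1990: gap = -2.1 × (8.97 - 5.84) = -6.573%, loss ≈ 19133 × 6.573/100 ≈ 1258.
Year 1991: gap = -2.1 × (7.68 - 5.84) = -3.864%, loss ≈ 19133 × 3.864/100 ≈ 739.
Year 1992: gap = -2.1 × (7.59 - 5.84) = -3.675%, loss ≈ 19133 × 3.675/100 ≈ 703.
Year 1993: gap = -2.1 × (9.35 - 5.84) = -7.371%, loss ≈ 19133 × 7.371/100 ≈ 1410.
Total lost output = 346 + 1258 + 739 + 703 + 1410 = 4456 billion.

$4,456 billion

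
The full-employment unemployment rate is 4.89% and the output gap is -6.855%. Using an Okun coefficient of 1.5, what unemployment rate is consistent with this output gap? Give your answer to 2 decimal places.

9.46%

From Okun's law, u - u* = -(output gap)/β = -(-6.855)/1.5 = 4.57 points.
So u = 4.89 + 4.57 = 9.46%.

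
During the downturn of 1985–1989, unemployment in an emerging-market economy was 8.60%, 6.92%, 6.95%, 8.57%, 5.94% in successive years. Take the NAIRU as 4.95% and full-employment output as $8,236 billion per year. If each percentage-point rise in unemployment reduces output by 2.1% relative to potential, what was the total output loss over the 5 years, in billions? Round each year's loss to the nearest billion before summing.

$2,115 billion

Year 1985: gap = -2.1 × (8.6 - 4.95) = -7.665%, loss ≈ 8236 × 7.665/100 ≈ 631.
Year 1986: gap = -2.1 × (6.92 - 4.95) = -4.137%, loss ≈ 8236 × 4.137/100 ≈ 341.
Year 1987: gap = -2.1 × (6.95 - 4.95) = -4.2%, loss ≈ 8236 × 4.2/100 ≈ 346.
Year 1988: gap = -2.1 × (8.57 - 4.95) = -7.602%, loss ≈ 8236 × 7.602/100 ≈ 626.
Year 1989: gap = -2.1 × (5.94 - 4.95) = -2.079%, loss ≈ 8236 × 2.079/100 ≈ 171.
Total lost output = 631 + 341 + 346 + 626 + 171 = 2115 billion.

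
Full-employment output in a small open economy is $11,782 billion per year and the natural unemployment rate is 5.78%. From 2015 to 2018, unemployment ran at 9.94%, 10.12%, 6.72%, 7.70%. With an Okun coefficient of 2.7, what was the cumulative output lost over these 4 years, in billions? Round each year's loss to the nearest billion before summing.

Year 2015: gap = -2.7 × (9.94 - 5.78) = -11.232%, loss ≈ 11782 × 11.232/100 ≈ 1323.
Year 2016: gap = -2.7 × (10.12 - 5.78) = -11.718%, loss ≈ 11782 × 11.718/100 ≈ 1381.
Year 2017: gap = -2.7 × (6.72 - 5.78) = -2.538%, loss ≈ 11782 × 2.538/100 ≈ 299.
Year 2018: gap = -2.7 × (7.7 - 5.78) = -5.184%, loss ≈ 11782 × 5.184/100 ≈ 611.
Total lost output = 1323 + 1381 + 299 + 611 = 3614 billion.

$3,614 billion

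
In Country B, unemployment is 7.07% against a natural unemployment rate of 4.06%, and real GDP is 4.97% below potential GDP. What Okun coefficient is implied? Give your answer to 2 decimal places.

β ≈ 1.65

Okun's law: output gap = -β × (u - u*).
-4.97 = -β × (7.07 - 4.06) = -β × 3.01, so β = 4.97/3.01 = 1.65.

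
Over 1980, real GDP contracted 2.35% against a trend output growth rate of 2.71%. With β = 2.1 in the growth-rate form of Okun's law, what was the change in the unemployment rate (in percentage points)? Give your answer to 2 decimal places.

2.41 percentage points

Growth-rate Okun's law: g_Y = g_Y* - β × Δu, so Δu = (g_Y* - g_Y)/β.
Δu = (2.71 + 2.35)/2.1 = 5.06/2.1 = 2.41 percentage points.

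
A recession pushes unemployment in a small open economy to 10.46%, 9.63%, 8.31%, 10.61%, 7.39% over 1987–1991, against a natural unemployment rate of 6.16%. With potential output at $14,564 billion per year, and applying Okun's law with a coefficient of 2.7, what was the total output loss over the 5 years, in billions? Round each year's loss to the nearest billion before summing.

Year 1987: gap = -2.7 × (10.46 - 6.16) = -11.61%, loss ≈ 14564 × 11.61/100 ≈ 1691.
Year 1988: gap = -2.7 × (9.63 - 6.16) = -9.369%, loss ≈ 14564 × 9.369/100 ≈ 1365.
Year 1989: gap = -2.7 × (8.31 - 6.16) = -5.805%, loss ≈ 14564 × 5.805/100 ≈ 845.
Year 1990: gap = -2.7 × (10.61 - 6.16) = -12.015%, loss ≈ 14564 × 12.015/100 ≈ 1750.
Year 1991: gap = -2.7 × (7.39 - 6.16) = -3.321%, loss ≈ 14564 × 3.321/100 ≈ 484.
Total lost output = 1691 + 1365 + 845 + 1750 + 484 = 6135 billion.

$6,135 billion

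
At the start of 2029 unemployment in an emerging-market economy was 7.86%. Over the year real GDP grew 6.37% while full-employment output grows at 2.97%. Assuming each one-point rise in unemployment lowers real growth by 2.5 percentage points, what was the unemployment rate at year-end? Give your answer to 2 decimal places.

6.50%

Growth-rate Okun's law: g_Y = g_Y* - β × Δu, so Δu = (g_Y* - g_Y)/β.
Δu = (2.97 - 6.37)/2.5 = -3.4/2.5 = -1.36 percentage points.
Year-end unemployment = 7.86 - 1.36 = 6.50%.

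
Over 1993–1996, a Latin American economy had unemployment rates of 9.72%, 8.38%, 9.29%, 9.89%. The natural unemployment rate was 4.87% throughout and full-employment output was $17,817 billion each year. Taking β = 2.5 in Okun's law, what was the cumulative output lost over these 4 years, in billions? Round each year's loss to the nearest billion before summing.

Year 1993: gap = -2.5 × (9.72 - 4.87) = -12.125%, loss ≈ 17817 × 12.125/100 ≈ 2160.
Year 1994: gap = -2.5 × (8.38 - 4.87) = -8.775%, loss ≈ 17817 × 8.775/100 ≈ 1563.
Year 1995: gap = -2.5 × (9.29 - 4.87) = -11.05%, loss ≈ 17817 × 11.05/100 ≈ 1969.
Year 1996: gap = -2.5 × (9.89 - 4.87) = -12.55%, loss ≈ 17817 × 12.55/100 ≈ 2236.
Total lost output = 2160 + 1563 + 1969 + 2236 = 7928 billion.

$7,928 billion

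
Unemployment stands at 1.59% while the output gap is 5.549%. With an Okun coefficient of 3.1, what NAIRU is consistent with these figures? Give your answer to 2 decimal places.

From Okun's law, u - u* = -(output gap)/β = -(5.549)/3.1 = -1.79 points.
So u* = 1.59 + 1.79 = 3.38%.

3.38%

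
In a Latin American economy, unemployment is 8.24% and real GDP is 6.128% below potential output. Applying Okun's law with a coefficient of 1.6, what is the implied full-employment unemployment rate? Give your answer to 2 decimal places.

From Okun's law, u - u* = -(output gap)/β = -(-6.128)/1.6 = 3.83 points.
So u* = 8.24 - 3.83 = 4.41%.

4.41%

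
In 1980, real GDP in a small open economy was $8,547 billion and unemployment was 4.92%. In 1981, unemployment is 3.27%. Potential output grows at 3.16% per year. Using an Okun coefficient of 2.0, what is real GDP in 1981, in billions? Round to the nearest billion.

Δu = 3.27 - 4.92 = -1.65 points.
Okun's law (growth form): g_Y = g_Y* - β × Δu = 3.16 - 2.0 × (-1.65) = 3.16 + 3.3 = 6.46%.
Real GDP in the next year = 8547 × (1 + 6.46/100) = 8547 × 1.0646 ≈ 9099 billion.

$9,099 billion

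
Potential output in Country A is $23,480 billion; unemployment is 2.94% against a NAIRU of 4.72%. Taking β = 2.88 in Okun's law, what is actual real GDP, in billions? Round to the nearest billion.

$24,684 billion

Unemployment gap = 2.94 - 4.72 = -1.78 points, so the output gap is -2.88 × (-1.78) = 5.1264%.
Actual GDP = 23480 × (1 + 5.1264/100) = 23480 × 1.051264 ≈ 24684 billion.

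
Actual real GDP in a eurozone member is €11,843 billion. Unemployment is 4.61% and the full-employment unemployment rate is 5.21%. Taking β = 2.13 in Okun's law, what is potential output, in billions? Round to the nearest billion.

Unemployment gap = 4.61 - 5.21 = -0.6 points, so output gap = -2.13 × (-0.6) = 1.278%.
Since Y = Y* × (1 + gap/100), Y* = 11843/1.01278 ≈ 11694 billion.

€11,694 billion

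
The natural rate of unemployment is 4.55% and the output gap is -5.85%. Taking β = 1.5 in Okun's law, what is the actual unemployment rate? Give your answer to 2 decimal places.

8.45%

From Okun's law, u - u* = -(output gap)/β = -(-5.85)/1.5 = 3.9 points.
So u = 4.55 + 3.9 = 8.45%.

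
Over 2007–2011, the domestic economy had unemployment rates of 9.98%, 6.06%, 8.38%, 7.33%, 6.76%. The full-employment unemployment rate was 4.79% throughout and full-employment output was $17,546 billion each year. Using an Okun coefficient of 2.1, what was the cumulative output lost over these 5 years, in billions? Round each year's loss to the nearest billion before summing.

$5,365 billion

Year 2007: gap = -2.1 × (9.98 - 4.79) = -10.899%, loss ≈ 17546 × 10.899/100 ≈ 1912.
Year 2008: gap = -2.1 × (6.06 - 4.79) = -2.667%, loss ≈ 17546 × 2.667/100 ≈ 468.
Year 2009: gap = -2.1 × (8.38 - 4.79) = -7.539%, loss ≈ 17546 × 7.539/100 ≈ 1323.
Year 2010: gap = -2.1 × (7.33 - 4.79) = -5.334%, loss ≈ 17546 × 5.334/100 ≈ 936.
Year 2011: gap = -2.1 × (6.76 - 4.79) = -4.137%, loss ≈ 17546 × 4.137/100 ≈ 726.
Total lost output = 1912 + 468 + 1323 + 936 + 726 = 5365 billion.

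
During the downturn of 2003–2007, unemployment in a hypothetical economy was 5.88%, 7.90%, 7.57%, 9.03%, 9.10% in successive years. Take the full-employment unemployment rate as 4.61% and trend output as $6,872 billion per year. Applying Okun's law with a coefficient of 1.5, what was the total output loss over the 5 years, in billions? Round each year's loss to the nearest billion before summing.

$1,694 billion

Year 2003: gap = -1.5 × (5.88 - 4.61) = -1.905%, loss ≈ 6872 × 1.905/100 ≈ 131.
Year 2004: gap = -1.5 × (7.9 - 4.61) = -4.935%, loss ≈ 6872 × 4.935/100 ≈ 339.
Year 2005: gap = -1.5 × (7.57 - 4.61) = -4.44%, loss ≈ 6872 × 4.44/100 ≈ 305.
Year 2006: gap = -1.5 × (9.03 - 4.61) = -6.63%, loss ≈ 6872 × 6.63/100 ≈ 456.
Year 2007: gap = -1.5 × (9.1 - 4.61) = -6.735%, loss ≈ 6872 × 6.735/100 ≈ 463.
Total lost output = 131 + 339 + 305 + 456 + 463 = 1694 billion.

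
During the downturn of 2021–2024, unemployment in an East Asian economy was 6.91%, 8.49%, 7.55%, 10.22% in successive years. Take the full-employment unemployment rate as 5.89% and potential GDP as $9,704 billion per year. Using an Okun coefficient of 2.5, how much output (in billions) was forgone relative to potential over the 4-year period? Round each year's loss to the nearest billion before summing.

$2,331 billion

Year 2021: gap = -2.5 × (6.91 - 5.89) = -2.55%, loss ≈ 9704 × 2.55/100 ≈ 247.
Year 2022: gap = -2.5 × (8.49 - 5.89) = -6.5%, loss ≈ 9704 × 6.5/100 ≈ 631.
Year 2023: gap = -2.5 × (7.55 - 5.89) = -4.15%, loss ≈ 9704 × 4.15/100 ≈ 403.
Year 2024: gap = -2.5 × (10.22 - 5.89) = -10.825%, loss ≈ 9704 × 10.825/100 ≈ 1050.
Total lost output = 247 + 631 + 403 + 1050 = 2331 billion.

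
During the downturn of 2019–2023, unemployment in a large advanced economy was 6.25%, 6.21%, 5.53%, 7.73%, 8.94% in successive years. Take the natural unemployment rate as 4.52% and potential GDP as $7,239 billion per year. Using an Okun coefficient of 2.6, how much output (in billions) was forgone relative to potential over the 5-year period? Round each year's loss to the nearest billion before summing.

$2,270 billion

Year 2019: gap = -2.6 × (6.25 - 4.52) = -4.498%, loss ≈ 7239 × 4.498/100 ≈ 326.
Year 2020: gap = -2.6 × (6.21 - 4.52) = -4.394%, loss ≈ 7239 × 4.394/100 ≈ 318.
Year 2021: gap = -2.6 × (5.53 - 4.52) = -2.626%, loss ≈ 7239 × 2.626/100 ≈ 190.
Year 2022: gap = -2.6 × (7.73 - 4.52) = -8.346%, loss ≈ 7239 × 8.346/100 ≈ 604.
Year 2023: gap = -2.6 × (8.94 - 4.52) = -11.492%, loss ≈ 7239 × 11.492/100 ≈ 832.
Total lost output = 326 + 318 + 190 + 604 + 832 = 2270 billion.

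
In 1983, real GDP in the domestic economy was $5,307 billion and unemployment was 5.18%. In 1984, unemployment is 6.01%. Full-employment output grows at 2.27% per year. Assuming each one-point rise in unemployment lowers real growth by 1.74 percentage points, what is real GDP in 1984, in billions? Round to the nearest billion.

$5,351 billion

Δu = 6.01 - 5.18 = 0.83 points.
Okun's law (growth form): g_Y = g_Y* - β × Δu = 2.27 - 1.74 × (0.83) = 2.27 - 1.4442 = 0.8258%.
Real GDP in the next year = 5307 × (1 + 0.8258/100) = 5307 × 1.008258 ≈ 5351 billion.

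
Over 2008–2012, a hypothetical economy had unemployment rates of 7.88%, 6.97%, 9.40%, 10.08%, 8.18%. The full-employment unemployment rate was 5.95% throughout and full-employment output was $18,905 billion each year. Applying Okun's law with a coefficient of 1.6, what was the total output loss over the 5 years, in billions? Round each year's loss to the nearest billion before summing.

$3,861 billion

Year 2008: gap = -1.6 × (7.88 - 5.95) = -3.088%, loss ≈ 18905 × 3.088/100 ≈ 584.
Year 2009: gap = -1.6 × (6.97 - 5.95) = -1.632%, loss ≈ 18905 × 1.632/100 ≈ 309.
Year 2010: gap = -1.6 × (9.4 - 5.95) = -5.52%, loss ≈ 18905 × 5.52/100 ≈ 1044.
Year 2011: gap = -1.6 × (10.08 - 5.95) = -6.608%, loss ≈ 18905 × 6.608/100 ≈ 1249.
Year 2012: gap = -1.6 × (8.18 - 5.95) = -3.568%, loss ≈ 18905 × 3.568/100 ≈ 675.
Total lost output = 584 + 309 + 1044 + 1249 + 675 = 3861 billion.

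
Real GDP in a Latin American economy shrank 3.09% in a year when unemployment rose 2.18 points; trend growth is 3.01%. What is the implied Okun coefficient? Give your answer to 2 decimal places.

Growth form: g_Y = g_Y* - β × Δu, so β = (g_Y* - g_Y)/Δu.
β = (3.01 + 3.09)/2.18 = 6.1/2.18 = 2.80.

β ≈ 2.80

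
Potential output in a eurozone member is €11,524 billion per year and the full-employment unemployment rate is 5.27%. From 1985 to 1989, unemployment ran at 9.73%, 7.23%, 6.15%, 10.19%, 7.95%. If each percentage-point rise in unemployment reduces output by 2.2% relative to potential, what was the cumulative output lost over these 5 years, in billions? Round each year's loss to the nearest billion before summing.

€3,777 billion

Year 1985: gap = -2.2 × (9.73 - 5.27) = -9.812%, loss ≈ 11524 × 9.812/100 ≈ 1131.
Year 1986: gap = -2.2 × (7.23 - 5.27) = -4.312%, loss ≈ 11524 × 4.312/100 ≈ 497.
Year 1987: gap = -2.2 × (6.15 - 5.27) = -1.936%, loss ≈ 11524 × 1.936/100 ≈ 223.
Year 1988: gap = -2.2 × (10.19 - 5.27) = -10.824%, loss ≈ 11524 × 10.824/100 ≈ 1247.
Year 1989: gap = -2.2 × (7.95 - 5.27) = -5.896%, loss ≈ 11524 × 5.896/100 ≈ 679.
Total lost output = 1131 + 497 + 223 + 1247 + 679 = 3777 billion.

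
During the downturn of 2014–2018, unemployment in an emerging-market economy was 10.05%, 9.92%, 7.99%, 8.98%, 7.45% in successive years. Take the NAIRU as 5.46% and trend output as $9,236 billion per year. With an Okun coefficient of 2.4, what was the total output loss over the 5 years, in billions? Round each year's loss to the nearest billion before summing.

Year 2014: gap = -2.4 × (10.05 - 5.46) = -11.016%, loss ≈ 9236 × 11.016/100 ≈ 1017.
Year 2015: gap = -2.4 × (9.92 - 5.46) = -10.704%, loss ≈ 9236 × 10.704/100 ≈ 989.
Year 2016: gap = -2.4 × (7.99 - 5.46) = -6.072%, loss ≈ 9236 × 6.072/100 ≈ 561.
Year 2017: gap = -2.4 × (8.98 - 5.46) = -8.448%, loss ≈ 9236 × 8.448/100 ≈ 780.
Year 2018: gap = -2.4 × (7.45 - 5.46) = -4.776%, loss ≈ 9236 × 4.776/100 ≈ 441.
Total lost output = 1017 + 989 + 561 + 780 + 441 = 3788 billion.

$3,788 billion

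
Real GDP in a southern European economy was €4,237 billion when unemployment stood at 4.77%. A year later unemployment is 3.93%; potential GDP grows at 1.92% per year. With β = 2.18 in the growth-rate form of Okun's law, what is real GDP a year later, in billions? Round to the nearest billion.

€4,396 billion

Δu = 3.93 - 4.77 = -0.84 points.
Okun's law (growth form): g_Y = g_Y* - β × Δu = 1.92 - 2.18 × (-0.84) = 1.92 + 1.8312 = 3.7512%.
Real GDP in the next year = 4237 × (1 + 3.7512/100) = 4237 × 1.037512 ≈ 4396 billion.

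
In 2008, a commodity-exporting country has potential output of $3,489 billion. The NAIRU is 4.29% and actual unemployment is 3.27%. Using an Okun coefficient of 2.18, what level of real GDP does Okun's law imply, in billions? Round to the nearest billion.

$3,567 billion

Unemployment gap = 3.27 - 4.29 = -1.02 points, so the output gap is -2.18 × (-1.02) = 2.2236%.
Actual GDP = 3489 × (1 + 2.2236/100) = 3489 × 1.022236 ≈ 3567 billion.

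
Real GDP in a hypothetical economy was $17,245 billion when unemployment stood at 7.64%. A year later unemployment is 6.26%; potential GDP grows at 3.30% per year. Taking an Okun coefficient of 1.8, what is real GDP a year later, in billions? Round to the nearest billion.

$18,242 billion

Δu = 6.26 - 7.64 = -1.38 points.
Okun's law (growth form): g_Y = g_Y* - β × Δu = 3.30 - 1.8 × (-1.38) = 3.3 + 2.484 = 5.784%.
Real GDP in the next year = 17245 × (1 + 5.784/100) = 17245 × 1.05784 ≈ 18242 billion.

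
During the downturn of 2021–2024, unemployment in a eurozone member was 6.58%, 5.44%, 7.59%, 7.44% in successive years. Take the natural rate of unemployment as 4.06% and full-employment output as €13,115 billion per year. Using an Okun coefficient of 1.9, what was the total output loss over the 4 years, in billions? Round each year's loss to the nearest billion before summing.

€2,694 billion

Year 2021: gap = -1.9 × (6.58 - 4.06) = -4.788%, loss ≈ 13115 × 4.788/100 ≈ 628.
Year 2022: gap = -1.9 × (5.44 - 4.06) = -2.622%, loss ≈ 13115 × 2.622/100 ≈ 344.
Year 2023: gap = -1.9 × (7.59 - 4.06) = -6.707%, loss ≈ 13115 × 6.707/100 ≈ 880.
Year 2024: gap = -1.9 × (7.44 - 4.06) = -6.422%, loss ≈ 13115 × 6.422/100 ≈ 842.
Total lost output = 628 + 344 + 880 + 842 = 2694 billion.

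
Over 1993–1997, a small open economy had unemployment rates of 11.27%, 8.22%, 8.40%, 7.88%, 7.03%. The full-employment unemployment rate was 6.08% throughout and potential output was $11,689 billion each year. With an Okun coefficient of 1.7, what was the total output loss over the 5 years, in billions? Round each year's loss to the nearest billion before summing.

$2,464 billion

Year 1993: gap = -1.7 × (11.27 - 6.08) = -8.823%, loss ≈ 11689 × 8.823/100 ≈ 1031.
Year 1994: gap = -1.7 × (8.22 - 6.08) = -3.638%, loss ≈ 11689 × 3.638/100 ≈ 425.
Year 1995: gap = -1.7 × (8.4 - 6.08) = -3.944%, loss ≈ 11689 × 3.944/100 ≈ 461.
Year 1996: gap = -1.7 × (7.88 - 6.08) = -3.06%, loss ≈ 11689 × 3.06/100 ≈ 358.
Year 1997: gap = -1.7 × (7.03 - 6.08) = -1.615%, loss ≈ 11689 × 1.615/100 ≈ 189.
Total lost output = 1031 + 425 + 461 + 358 + 189 = 2464 billion.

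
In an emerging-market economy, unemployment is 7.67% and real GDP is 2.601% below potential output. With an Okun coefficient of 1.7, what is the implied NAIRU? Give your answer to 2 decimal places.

From Okun's law, u - u* = -(output gap)/β = -(-2.601)/1.7 = 1.53 points.
So u* = 7.67 - 1.53 = 6.14%.

6.14%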